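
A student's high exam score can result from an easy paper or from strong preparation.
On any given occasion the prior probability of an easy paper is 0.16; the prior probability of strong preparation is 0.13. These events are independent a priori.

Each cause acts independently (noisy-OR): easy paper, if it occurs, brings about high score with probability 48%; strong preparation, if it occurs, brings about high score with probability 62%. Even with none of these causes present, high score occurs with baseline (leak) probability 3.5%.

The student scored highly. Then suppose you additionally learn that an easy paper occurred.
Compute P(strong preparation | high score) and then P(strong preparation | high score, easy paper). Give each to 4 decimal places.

P(strong preparation | high score) ≈ 0.4753; P(strong preparation | high score, easy paper) ≈ 0.1953

Under noisy-OR, P(high score | causes) = 1 − (1−0.035)·∏(1−qᵢ) over the active causes.
By total probability over the 4 (easy paper, strong preparation) configurations:
  P(high score) = 0.035×0.84×0.87 + 0.6333×0.84×0.13 + 0.4982×0.16×0.87 + 0.809316×0.16×0.13
        = 0.025578 + 0.069156 + 0.069349 + 0.016834 = 0.180917
The terms with strong preparation present sum to 0.085990, so
  P(strong preparation | high score) = 0.085990 / 0.180917 ≈ 0.4753

Now condition on the additional information:
P(high score | easy paper) = 0.4982·0.87 + 0.809316·0.13 = 0.433434 + 0.105211 = 0.538645
The strong preparation-present share is 0.809316·0.13 = 0.105211.
P(strong preparation | high score, easy paper) = 0.105211 / 0.538645 ≈ 0.1953
This is intercausal reasoning (explaining away): once easy paper accounts for the high score, strong preparation becomes less likely.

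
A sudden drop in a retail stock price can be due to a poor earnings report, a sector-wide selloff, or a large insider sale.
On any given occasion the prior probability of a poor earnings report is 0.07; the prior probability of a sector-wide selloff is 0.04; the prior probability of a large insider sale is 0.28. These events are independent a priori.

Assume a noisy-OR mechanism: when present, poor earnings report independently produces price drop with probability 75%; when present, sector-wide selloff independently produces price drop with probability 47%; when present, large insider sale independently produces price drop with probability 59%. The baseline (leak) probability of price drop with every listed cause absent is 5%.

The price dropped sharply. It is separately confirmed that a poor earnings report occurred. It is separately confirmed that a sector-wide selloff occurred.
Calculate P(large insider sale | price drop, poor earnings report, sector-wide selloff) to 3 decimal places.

P(large insider sale | price drop, poor earnings report, sector-wide selloff) ≈ 0.297

Under noisy-OR, P(price drop | causes) = 1 − (1−0.05)·∏(1−qᵢ) over the active causes.
Numerator (weight on configurations with large insider sale): 0.948391×0.28 = 0.265549
Denominator P(price drop | poor earnings report, sector-wide selloff): 0.874125×0.72 + 0.948391×0.28 = 0.894919
P(large insider sale | price drop, poor earnings report, sector-wide selloff) = 0.265549/0.894919 ≈ 0.297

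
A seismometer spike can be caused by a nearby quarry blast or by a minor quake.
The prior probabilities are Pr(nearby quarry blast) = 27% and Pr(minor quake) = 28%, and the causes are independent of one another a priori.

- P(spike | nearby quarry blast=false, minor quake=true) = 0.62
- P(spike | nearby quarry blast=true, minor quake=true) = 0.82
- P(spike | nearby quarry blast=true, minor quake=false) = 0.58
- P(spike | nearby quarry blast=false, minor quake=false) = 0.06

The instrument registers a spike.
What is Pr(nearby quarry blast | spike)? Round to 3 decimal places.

By total probability over the 4 (nearby quarry blast, minor quake) configurations:
  P(spike) = 0.06*0.73*0.72 + 0.62*0.73*0.28 + 0.58*0.27*0.72 + 0.82*0.27*0.28
        = 0.031536 + 0.126728 + 0.112752 + 0.061992 = 0.333008
Configurations with nearby quarry blast contribute 0.174744, so
  P(nearby quarry blast | spike) = 0.174744 / 0.333008 ≈ 0.525

Pr(nearby quarry blast | spike) ≈ 0.525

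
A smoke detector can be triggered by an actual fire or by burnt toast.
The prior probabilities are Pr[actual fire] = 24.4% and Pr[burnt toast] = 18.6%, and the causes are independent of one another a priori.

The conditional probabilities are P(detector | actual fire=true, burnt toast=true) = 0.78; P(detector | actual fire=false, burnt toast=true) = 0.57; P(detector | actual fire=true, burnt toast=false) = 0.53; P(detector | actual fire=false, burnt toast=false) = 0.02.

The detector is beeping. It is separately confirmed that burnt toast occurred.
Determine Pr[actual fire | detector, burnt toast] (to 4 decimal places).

P(detector | burnt toast) = 0.57×0.756 + 0.78×0.244 = 0.430920 + 0.190320 = 0.621240
The actual fire-present share is 0.78×0.244 = 0.190320.
So P(actual fire | detector, burnt toast) = 0.190320/0.621240 ≈ 0.3064.

Pr[actual fire | detector, burnt toast] ≈ 0.3064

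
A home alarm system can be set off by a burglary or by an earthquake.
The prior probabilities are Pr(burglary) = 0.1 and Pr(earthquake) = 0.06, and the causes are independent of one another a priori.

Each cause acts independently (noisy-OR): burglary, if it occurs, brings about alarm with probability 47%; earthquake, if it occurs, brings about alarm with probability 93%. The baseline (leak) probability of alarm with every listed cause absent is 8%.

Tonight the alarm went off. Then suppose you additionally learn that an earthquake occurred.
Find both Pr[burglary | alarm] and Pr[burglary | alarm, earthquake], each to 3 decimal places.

Pr[burglary | alarm] ≈ 0.313; Pr[burglary | alarm, earthquake] ≈ 0.103

Under noisy-OR, P(alarm | causes) = 1 − (1−0.08)·∏(1−qᵢ) over the active causes.
P(alarm) = 0.08*0.9*0.94 + 0.9356*0.9*0.06 + 0.5124*0.1*0.94 + 0.965868*0.1*0.06 = 0.067680 + 0.050522 + 0.048166 + 0.005795 = 0.172163
Of this, 0.053961 comes from 0.048166 + 0.005795 (the burglary=true cases).
Hence the posterior is 0.053961/0.172163 ≈ 0.313.

Now condition on the additional information:
Numerator (weight on configurations with burglary): 0.965868·0.1 = 0.096587
Denominator P(alarm | earthquake): 0.9356·0.9 + 0.965868·0.1 = 0.938627
Posterior = 0.096587 / 0.938627 ≈ 0.103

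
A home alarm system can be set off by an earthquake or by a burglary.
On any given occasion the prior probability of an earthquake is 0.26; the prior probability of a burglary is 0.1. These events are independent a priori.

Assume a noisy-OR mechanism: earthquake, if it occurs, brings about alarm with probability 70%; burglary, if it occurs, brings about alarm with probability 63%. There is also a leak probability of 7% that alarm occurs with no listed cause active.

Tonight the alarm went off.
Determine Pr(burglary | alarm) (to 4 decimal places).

Under noisy-OR, P(alarm | causes) = 1 − (1−0.07)·∏(1−qᵢ) over the active causes.
P(alarm) = 0.07*0.74*0.9 + 0.6559*0.74*0.1 + 0.721*0.26*0.9 + 0.89677*0.26*0.1 = 0.046620 + 0.048537 + 0.168714 + 0.023316 = 0.287187
The burglary-present share is 0.048537 + 0.023316 = 0.071853.
P(burglary | alarm) = 0.071853 / 0.287187 ≈ 0.2502

Pr(burglary | alarm) ≈ 0.2502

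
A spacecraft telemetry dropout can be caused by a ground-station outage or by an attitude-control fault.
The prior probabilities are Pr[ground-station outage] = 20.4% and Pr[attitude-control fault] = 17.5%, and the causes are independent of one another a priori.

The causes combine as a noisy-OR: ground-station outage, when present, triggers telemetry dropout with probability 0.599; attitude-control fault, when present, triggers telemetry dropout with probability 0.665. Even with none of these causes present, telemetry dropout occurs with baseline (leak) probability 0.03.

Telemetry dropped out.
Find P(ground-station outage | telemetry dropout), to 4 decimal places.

Under noisy-OR, P(telemetry dropout | causes) = 1 − (1−0.03)·∏(1−qᵢ) over the active causes.
Enumerate the 4 (ground-station outage, attitude-control fault) configurations and weight by the priors:
  P(telemetry dropout) = 0.03*0.796*0.825 + 0.67505*0.796*0.175 + 0.61103*0.204*0.825 + 0.869695*0.204*0.175
        = 0.019701 + 0.094034 + 0.102836 + 0.031048 = 0.247619
Configurations with ground-station outage contribute 0.133884, so
  P(ground-station outage | telemetry dropout) = 0.133884 / 0.247619 ≈ 0.5407

P(ground-station outage | telemetry dropout) ≈ 0.5407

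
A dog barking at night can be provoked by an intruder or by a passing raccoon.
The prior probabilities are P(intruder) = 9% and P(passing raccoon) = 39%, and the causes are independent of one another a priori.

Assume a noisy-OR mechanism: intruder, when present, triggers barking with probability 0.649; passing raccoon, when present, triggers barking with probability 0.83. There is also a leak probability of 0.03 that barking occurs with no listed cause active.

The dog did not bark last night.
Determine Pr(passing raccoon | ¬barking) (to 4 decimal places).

Under noisy-OR, P(barking | causes) = 1 − (1−0.03)·∏(1−qᵢ) over the active causes.
Numerator (weight on configurations with passing raccoon): 0.058523 + 0.002032 = 0.060555
The normalizing constant is 0.97·0.91·0.61 + 0.1649·0.91·0.39 + 0.34047·0.09·0.61 + 0.05788·0.09·0.39 = 0.617694
Posterior = 0.060555 / 0.617694 ≈ 0.0980

Pr(passing raccoon | ¬barking) ≈ 0.0980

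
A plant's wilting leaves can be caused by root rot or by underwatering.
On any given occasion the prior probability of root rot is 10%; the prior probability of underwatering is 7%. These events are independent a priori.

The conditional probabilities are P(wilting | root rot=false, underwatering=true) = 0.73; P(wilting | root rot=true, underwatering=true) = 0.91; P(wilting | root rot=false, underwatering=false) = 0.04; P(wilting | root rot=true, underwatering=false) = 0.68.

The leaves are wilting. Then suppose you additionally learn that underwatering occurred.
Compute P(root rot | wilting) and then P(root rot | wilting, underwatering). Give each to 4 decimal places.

By total probability over the 4 (root rot, underwatering) configurations:
  P(wilting) = 0.04·0.9·0.93 + 0.73·0.9·0.07 + 0.68·0.1·0.93 + 0.91·0.1·0.07
        = 0.033480 + 0.045990 + 0.063240 + 0.006370 = 0.149080
Configurations with root rot contribute 0.069610, so
  P(root rot | wilting) = 0.069610 / 0.149080 ≈ 0.4669

With the extra evidence:
P(wilting | underwatering) = 0.73·0.9 + 0.91·0.1 = 0.657000 + 0.091000 = 0.748000
The root rot-present share is 0.91·0.1 = 0.091000.
So P(root rot | wilting, underwatering) = 0.091000/0.748000 ≈ 0.1217.

P(root rot | wilting) ≈ 0.4669; P(root rot | wilting, underwatering) ≈ 0.1217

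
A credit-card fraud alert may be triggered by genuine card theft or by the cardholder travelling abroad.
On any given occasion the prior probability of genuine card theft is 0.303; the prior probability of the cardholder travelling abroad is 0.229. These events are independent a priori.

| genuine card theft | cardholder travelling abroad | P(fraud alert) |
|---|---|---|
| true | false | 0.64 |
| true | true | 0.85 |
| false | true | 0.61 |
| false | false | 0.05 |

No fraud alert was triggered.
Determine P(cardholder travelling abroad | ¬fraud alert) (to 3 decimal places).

P(¬fraud alert) = 0.95*0.697*0.771 + 0.39*0.697*0.229 + 0.36*0.303*0.771 + 0.15*0.303*0.229 = 0.510518 + 0.062249 + 0.084101 + 0.010408 = 0.667276
Restricting to configurations with cardholder travelling abroad present: 0.062249 + 0.010408 = 0.072657.
Hence the posterior is 0.072657/0.667276 ≈ 0.109.

P(cardholder travelling abroad | ¬fraud alert) ≈ 0.109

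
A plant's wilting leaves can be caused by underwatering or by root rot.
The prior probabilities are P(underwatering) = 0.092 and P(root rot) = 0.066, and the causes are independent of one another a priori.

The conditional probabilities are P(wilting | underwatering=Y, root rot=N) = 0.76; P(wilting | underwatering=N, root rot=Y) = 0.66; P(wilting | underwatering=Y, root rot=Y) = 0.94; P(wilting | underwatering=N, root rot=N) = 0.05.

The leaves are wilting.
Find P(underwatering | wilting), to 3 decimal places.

For the numerator, keep only underwatering=true terms: 0.065305 + 0.005708 = 0.071013
The normalizing constant is 0.05*0.908*0.934 + 0.66*0.908*0.066 + 0.76*0.092*0.934 + 0.94*0.092*0.066 = 0.152969
P(underwatering | wilting) = 0.071013/0.152969 ≈ 0.464

P(underwatering | wilting) ≈ 0.464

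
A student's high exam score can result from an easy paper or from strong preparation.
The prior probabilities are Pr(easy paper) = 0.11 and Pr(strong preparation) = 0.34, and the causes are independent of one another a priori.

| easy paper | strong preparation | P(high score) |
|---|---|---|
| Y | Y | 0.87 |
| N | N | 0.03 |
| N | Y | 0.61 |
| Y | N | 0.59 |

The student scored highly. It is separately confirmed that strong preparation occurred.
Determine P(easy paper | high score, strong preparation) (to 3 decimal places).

P(easy paper | high score, strong preparation) ≈ 0.150

P(high score | strong preparation) = 0.61*0.89 + 0.87*0.11 = 0.542900 + 0.095700 = 0.638600
Of this, 0.095700 comes from 0.87*0.11 (the easy paper=true cases).
Hence the posterior is 0.095700/0.638600 ≈ 0.150.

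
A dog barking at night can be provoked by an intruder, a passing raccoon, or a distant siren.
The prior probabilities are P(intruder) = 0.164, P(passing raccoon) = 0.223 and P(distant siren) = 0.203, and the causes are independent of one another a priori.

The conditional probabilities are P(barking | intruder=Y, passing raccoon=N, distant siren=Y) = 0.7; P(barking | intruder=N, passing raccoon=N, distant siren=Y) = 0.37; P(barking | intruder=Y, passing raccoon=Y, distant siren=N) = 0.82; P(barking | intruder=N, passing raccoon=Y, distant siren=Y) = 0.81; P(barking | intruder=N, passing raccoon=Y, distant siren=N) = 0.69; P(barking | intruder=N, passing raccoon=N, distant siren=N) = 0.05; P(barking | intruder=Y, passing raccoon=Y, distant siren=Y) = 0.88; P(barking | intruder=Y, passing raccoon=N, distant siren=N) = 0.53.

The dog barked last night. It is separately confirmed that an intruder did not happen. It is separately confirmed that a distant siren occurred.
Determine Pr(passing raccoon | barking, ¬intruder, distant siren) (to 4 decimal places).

Pr(passing raccoon | barking, ¬intruder, distant siren) ≈ 0.3859

P(barking | ¬intruder, distant siren) = 0.37×0.777 + 0.81×0.223 = 0.287490 + 0.180630 = 0.468120
The passing raccoon-present share is 0.81×0.223 = 0.180630.
Hence the posterior is 0.180630/0.468120 ≈ 0.3859.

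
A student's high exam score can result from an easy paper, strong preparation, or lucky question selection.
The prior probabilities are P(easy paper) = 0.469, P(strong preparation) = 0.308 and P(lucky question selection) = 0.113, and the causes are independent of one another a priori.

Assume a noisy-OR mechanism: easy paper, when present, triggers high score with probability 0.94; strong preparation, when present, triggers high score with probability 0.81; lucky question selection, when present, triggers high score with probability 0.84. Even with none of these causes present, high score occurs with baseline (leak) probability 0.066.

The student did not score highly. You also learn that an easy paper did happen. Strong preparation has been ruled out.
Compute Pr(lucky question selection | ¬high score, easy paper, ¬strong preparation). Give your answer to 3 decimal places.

Under noisy-OR, P(high score | causes) = 1 − (1−0.066)·∏(1−qᵢ) over the active causes.
Sum P(¬high score|·) weighted by the priors over both values of lucky question selection:
  P(¬high score | easy paper, ¬strong preparation) = 0.05604×0.887 + 0.008966×0.113
        = 0.049707 + 0.001013 = 0.050720
Configurations with lucky question selection contribute 0.001013, so
  P(lucky question selection | ¬high score, easy paper, ¬strong preparation) = 0.001013 / 0.050720 ≈ 0.020

Pr(lucky question selection | ¬high score, easy paper, ¬strong preparation) ≈ 0.020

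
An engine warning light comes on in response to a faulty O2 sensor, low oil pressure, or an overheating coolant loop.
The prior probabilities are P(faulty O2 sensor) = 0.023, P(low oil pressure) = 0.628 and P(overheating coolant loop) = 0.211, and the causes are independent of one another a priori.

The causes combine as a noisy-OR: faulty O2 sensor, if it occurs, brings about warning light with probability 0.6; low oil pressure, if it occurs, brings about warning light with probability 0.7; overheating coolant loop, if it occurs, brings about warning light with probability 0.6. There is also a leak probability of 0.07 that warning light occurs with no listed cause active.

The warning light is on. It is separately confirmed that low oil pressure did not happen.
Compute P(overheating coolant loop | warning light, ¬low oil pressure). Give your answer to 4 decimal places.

P(overheating coolant loop | warning light, ¬low oil pressure) ≈ 0.6715

Under noisy-OR, P(warning light | causes) = 1 − (1−0.07)·∏(1−qᵢ) over the active causes.
Sum P(warning light|·) weighted by the priors over the 4 (faulty O2 sensor, overheating coolant loop) configurations:
  P(warning light | ¬low oil pressure) = 0.07*0.977*0.789 + 0.628*0.977*0.211 + 0.628*0.023*0.789 + 0.8512*0.023*0.211
        = 0.053960 + 0.129460 + 0.011396 + 0.004131 = 0.198947
Keeping only the overheating coolant loop-present terms gives 0.133591, so
  P(overheating coolant loop | warning light, ¬low oil pressure) = 0.133591 / 0.198947 ≈ 0.6715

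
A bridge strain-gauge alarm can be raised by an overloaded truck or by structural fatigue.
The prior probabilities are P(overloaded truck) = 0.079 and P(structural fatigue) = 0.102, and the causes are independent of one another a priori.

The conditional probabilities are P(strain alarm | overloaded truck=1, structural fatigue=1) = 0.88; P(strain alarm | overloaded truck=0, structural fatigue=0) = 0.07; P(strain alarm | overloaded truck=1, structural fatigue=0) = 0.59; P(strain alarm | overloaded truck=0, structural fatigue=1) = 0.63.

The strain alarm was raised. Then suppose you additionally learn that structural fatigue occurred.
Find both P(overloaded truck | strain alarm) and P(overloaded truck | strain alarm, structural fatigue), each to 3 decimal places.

P(strain alarm) = 0.07·0.921·0.898 + 0.63·0.921·0.102 + 0.59·0.079·0.898 + 0.88·0.079·0.102 = 0.057894 + 0.059183 + 0.041856 + 0.007091 = 0.166024
Restricting to configurations with overloaded truck present: 0.041856 + 0.007091 = 0.048947.
Hence the posterior is 0.048947/0.166024 ≈ 0.295.

Now condition on the additional information:
P(strain alarm | structural fatigue) = 0.63·0.921 + 0.88·0.079 = 0.580230 + 0.069520 = 0.649750
Restricting to configurations with overloaded truck present: 0.88·0.079 = 0.069520.
Hence the posterior is 0.069520/0.649750 ≈ 0.107.
Conditioning on structural fatigue lowers the posterior on overloaded truck: the classic explaining-away effect in a common-effect structure.

P(overloaded truck | strain alarm) ≈ 0.295; P(overloaded truck | strain alarm, structural fatigue) ≈ 0.107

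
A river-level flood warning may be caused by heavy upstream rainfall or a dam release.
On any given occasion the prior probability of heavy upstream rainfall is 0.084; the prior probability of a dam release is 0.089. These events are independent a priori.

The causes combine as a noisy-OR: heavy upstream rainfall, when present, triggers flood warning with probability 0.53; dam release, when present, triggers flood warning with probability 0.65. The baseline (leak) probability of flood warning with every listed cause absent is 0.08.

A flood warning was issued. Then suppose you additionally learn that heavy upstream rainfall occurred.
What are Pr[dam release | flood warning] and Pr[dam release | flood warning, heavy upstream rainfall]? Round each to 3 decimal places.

Under noisy-OR, P(flood warning | causes) = 1 − (1−0.08)·∏(1−qᵢ) over the active causes.
Numerator (weight on configurations with dam release): 0.055273 + 0.006345 = 0.061618
Denominator P(flood warning): 0.08*0.916*0.911 + 0.678*0.916*0.089 + 0.5676*0.084*0.911 + 0.84866*0.084*0.089 = 0.171811
P(dam release | flood warning) = 0.061618/0.171811 ≈ 0.359

Now also conditioning on heavy upstream rainfall=true:
Numerator (weight on configurations with dam release): 0.84866·0.089 = 0.075531
Normalizer over all consistent configurations: 0.5676·0.911 + 0.84866·0.089 = 0.592615
Posterior = 0.075531 / 0.592615 ≈ 0.127
The drop from 0.359 to 0.127 is the explaining-away (discounting) effect.

Pr[dam release | flood warning] ≈ 0.359; Pr[dam release | flood warning, heavy upstream rainfall] ≈ 0.127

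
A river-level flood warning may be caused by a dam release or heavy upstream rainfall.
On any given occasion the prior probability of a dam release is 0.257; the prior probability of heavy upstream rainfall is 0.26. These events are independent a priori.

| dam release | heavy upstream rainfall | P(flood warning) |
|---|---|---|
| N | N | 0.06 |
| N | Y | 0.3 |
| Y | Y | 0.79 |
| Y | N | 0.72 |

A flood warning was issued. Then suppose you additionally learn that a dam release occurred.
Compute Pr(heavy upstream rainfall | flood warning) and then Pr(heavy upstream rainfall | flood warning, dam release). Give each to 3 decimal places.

Pr(heavy upstream rainfall | flood warning) ≈ 0.395; Pr(heavy upstream rainfall | flood warning, dam release) ≈ 0.278

P(flood warning) = 0.06*0.743*0.74 + 0.3*0.743*0.26 + 0.72*0.257*0.74 + 0.79*0.257*0.26 = 0.032989 + 0.057954 + 0.136930 + 0.052788 = 0.280661
The heavy upstream rainfall-present share is 0.057954 + 0.052788 = 0.110742.
P(heavy upstream rainfall | flood warning) = 0.110742 / 0.280661 ≈ 0.395

Now also conditioning on dam release=true:
By total probability over both values of heavy upstream rainfall:
  P(flood warning | dam release) = 0.72·0.74 + 0.79·0.26
        = 0.532800 + 0.205400 = 0.738200
The terms with heavy upstream rainfall present sum to 0.205400, so
  P(heavy upstream rainfall | flood warning, dam release) = 0.205400 / 0.738200 ≈ 0.278
This is intercausal reasoning (explaining away): once dam release accounts for the flood warning, heavy upstream rainfall becomes less likely.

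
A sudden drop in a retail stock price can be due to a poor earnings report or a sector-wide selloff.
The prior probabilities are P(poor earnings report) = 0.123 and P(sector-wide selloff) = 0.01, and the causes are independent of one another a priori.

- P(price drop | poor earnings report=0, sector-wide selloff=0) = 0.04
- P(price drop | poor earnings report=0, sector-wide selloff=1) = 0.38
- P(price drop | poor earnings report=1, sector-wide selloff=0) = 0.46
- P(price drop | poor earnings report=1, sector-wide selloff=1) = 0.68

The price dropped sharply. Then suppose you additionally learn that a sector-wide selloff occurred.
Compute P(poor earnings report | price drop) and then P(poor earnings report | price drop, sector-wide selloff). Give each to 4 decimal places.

P(poor earnings report | price drop) ≈ 0.5990; P(poor earnings report | price drop, sector-wide selloff) ≈ 0.2006

For the numerator, keep only poor earnings report=true terms: 0.056014 + 0.000836 = 0.056850
Denominator P(price drop): 0.04*0.877*0.99 + 0.38*0.877*0.01 + 0.46*0.123*0.99 + 0.68*0.123*0.01 = 0.094912
Posterior = 0.056850 / 0.094912 ≈ 0.5990

With the extra evidence:
By total probability over both values of poor earnings report:
  P(price drop | sector-wide selloff) = 0.38·0.877 + 0.68·0.123
        = 0.333260 + 0.083640 = 0.416900
The terms with poor earnings report present sum to 0.083640, so
  P(poor earnings report | price drop, sector-wide selloff) = 0.083640 / 0.416900 ≈ 0.2006
— sector-wide selloff explains away the evidence for poor earnings report.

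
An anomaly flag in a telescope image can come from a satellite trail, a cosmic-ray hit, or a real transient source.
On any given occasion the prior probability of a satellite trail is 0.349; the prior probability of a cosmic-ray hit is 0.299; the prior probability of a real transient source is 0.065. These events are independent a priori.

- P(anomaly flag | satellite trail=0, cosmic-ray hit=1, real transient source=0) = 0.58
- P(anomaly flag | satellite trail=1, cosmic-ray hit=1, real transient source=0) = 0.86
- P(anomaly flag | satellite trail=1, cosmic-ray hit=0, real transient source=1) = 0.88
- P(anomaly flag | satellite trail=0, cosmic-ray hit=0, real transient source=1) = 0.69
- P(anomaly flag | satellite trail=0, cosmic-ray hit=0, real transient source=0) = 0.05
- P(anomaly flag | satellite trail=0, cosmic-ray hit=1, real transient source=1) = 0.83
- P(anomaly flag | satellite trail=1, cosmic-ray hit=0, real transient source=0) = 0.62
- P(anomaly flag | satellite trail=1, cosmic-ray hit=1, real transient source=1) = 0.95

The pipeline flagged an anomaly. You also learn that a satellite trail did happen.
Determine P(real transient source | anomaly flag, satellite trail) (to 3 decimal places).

P(real transient source | anomaly flag, satellite trail) ≈ 0.083

Sum P(anomaly flag|·) weighted by the priors over the 4 (cosmic-ray hit, real transient source) configurations:
  P(anomaly flag | satellite trail) = 0.62*0.701*0.935 + 0.88*0.701*0.065 + 0.86*0.299*0.935 + 0.95*0.299*0.065
        = 0.406370 + 0.040097 + 0.240426 + 0.018463 = 0.705356
Keeping only the real transient source-present terms gives 0.058560, so
  P(real transient source | anomaly flag, satellite trail) = 0.058560 / 0.705356 ≈ 0.083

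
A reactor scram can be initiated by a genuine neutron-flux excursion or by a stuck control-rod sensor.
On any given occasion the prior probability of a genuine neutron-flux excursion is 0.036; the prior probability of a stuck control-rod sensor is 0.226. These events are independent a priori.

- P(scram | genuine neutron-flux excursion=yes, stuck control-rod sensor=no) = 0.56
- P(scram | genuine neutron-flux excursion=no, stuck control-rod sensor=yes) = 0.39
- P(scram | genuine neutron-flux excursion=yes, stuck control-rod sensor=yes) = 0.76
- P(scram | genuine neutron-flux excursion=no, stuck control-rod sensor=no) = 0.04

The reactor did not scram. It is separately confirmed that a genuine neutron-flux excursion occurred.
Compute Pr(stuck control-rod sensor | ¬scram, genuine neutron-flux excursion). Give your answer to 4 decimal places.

Pr(stuck control-rod sensor | ¬scram, genuine neutron-flux excursion) ≈ 0.1374

P(¬scram | genuine neutron-flux excursion) = 0.44·0.774 + 0.24·0.226 = 0.340560 + 0.054240 = 0.394800
The stuck control-rod sensor-present share is 0.24·0.226 = 0.054240.
So P(stuck control-rod sensor | ¬scram, genuine neutron-flux excursion) = 0.054240/0.394800 ≈ 0.1374.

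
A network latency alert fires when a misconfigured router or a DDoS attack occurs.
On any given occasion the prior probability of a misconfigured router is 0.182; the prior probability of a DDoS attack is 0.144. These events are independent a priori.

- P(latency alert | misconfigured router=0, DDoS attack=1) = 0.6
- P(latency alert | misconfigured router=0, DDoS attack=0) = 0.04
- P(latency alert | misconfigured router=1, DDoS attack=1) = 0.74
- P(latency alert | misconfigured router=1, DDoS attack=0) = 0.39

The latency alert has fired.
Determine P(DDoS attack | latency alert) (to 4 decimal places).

P(DDoS attack | latency alert) ≈ 0.5036

Numerator (weight on configurations with DDoS attack): 0.070675 + 0.019394 = 0.090069
Denominator P(latency alert): 0.04·0.818·0.856 + 0.6·0.818·0.144 + 0.39·0.182·0.856 + 0.74·0.182·0.144 = 0.178836
Posterior = 0.090069 / 0.178836 ≈ 0.5036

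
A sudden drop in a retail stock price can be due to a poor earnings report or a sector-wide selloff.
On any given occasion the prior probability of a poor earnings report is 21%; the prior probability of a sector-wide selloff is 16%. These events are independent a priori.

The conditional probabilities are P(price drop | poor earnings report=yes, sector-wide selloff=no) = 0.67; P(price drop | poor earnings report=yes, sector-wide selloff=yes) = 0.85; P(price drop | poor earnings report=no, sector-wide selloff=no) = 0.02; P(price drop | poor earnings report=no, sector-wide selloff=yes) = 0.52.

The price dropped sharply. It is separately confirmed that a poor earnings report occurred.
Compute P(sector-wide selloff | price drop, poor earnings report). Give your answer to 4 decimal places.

P(sector-wide selloff | price drop, poor earnings report) ≈ 0.1946

Sum P(price drop|·) weighted by the priors over both values of sector-wide selloff:
  P(price drop | poor earnings report) = 0.67×0.84 + 0.85×0.16
        = 0.562800 + 0.136000 = 0.698800
Configurations with sector-wide selloff contribute 0.136000, so
  P(sector-wide selloff | price drop, poor earnings report) = 0.136000 / 0.698800 ≈ 0.1946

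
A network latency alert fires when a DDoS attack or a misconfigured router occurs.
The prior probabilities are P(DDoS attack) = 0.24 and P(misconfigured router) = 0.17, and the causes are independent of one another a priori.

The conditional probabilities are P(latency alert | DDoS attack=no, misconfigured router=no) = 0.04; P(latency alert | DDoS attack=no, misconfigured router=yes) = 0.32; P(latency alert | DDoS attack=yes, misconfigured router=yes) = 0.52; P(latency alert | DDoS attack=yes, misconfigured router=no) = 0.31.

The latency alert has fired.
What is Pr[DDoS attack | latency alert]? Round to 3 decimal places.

Pr[DDoS attack | latency alert] ≈ 0.555

Enumerate the 4 (DDoS attack, misconfigured router) configurations and weight by the priors:
  P(latency alert) = 0.04·0.76·0.83 + 0.32·0.76·0.17 + 0.31·0.24·0.83 + 0.52·0.24·0.17
        = 0.025232 + 0.041344 + 0.061752 + 0.021216 = 0.149544
Keeping only the DDoS attack-present terms gives 0.082968, so
  P(DDoS attack | latency alert) = 0.082968 / 0.149544 ≈ 0.555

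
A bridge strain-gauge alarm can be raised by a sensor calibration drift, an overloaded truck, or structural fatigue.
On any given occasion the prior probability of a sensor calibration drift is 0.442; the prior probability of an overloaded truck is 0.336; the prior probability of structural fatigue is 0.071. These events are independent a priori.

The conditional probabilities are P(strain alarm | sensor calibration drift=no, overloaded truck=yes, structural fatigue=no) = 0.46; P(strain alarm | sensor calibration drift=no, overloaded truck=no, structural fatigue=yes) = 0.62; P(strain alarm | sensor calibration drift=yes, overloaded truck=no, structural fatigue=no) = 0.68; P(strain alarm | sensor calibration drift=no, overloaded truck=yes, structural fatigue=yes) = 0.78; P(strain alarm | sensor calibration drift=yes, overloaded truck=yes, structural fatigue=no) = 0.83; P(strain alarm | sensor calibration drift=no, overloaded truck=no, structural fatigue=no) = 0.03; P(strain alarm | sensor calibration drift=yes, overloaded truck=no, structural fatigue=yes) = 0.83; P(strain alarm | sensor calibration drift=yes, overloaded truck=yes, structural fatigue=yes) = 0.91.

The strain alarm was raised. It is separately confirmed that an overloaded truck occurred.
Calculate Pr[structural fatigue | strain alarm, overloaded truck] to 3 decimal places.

Pr[structural fatigue | strain alarm, overloaded truck] ≈ 0.093

P(strain alarm | overloaded truck) = 0.46×0.558×0.929 + 0.78×0.558×0.071 + 0.83×0.442×0.929 + 0.91×0.442×0.071 = 0.238456 + 0.030902 + 0.340813 + 0.028558 = 0.638729
The structural fatigue-present share is 0.030902 + 0.028558 = 0.059460.
P(structural fatigue | strain alarm, overloaded truck) = 0.059460 / 0.638729 ≈ 0.093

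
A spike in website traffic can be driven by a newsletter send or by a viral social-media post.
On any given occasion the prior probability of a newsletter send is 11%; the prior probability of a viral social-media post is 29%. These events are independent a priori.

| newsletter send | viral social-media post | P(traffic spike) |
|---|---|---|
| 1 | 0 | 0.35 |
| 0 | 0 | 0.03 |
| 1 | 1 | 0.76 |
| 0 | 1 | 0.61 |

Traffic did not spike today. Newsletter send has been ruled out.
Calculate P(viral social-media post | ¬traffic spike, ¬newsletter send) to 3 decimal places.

P(viral social-media post | ¬traffic spike, ¬newsletter send) ≈ 0.141

Enumerate both values of viral social-media post and weight by the priors:
  P(¬traffic spike | ¬newsletter send) = 0.97·0.71 + 0.39·0.29
        = 0.688700 + 0.113100 = 0.801800
The terms with viral social-media post present sum to 0.113100, so
  P(viral social-media post | ¬traffic spike, ¬newsletter send) = 0.113100 / 0.801800 ≈ 0.141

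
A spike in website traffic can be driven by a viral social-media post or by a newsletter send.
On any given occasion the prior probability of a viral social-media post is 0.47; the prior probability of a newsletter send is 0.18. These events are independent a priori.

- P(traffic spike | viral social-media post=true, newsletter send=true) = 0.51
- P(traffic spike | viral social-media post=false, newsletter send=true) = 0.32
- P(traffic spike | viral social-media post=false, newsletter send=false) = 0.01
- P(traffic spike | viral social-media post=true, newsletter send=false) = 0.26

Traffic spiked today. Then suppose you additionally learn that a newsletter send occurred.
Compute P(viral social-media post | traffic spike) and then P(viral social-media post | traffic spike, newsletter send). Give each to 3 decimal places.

P(viral social-media post | traffic spike) ≈ 0.804; P(viral social-media post | traffic spike, newsletter send) ≈ 0.586

Weight on viral social-media post=true, given the evidence: 0.100204 + 0.043146 = 0.143350
The normalizing constant is 0.01·0.53·0.82 + 0.32·0.53·0.18 + 0.26·0.47·0.82 + 0.51·0.47·0.18 = 0.178224
Posterior = 0.143350 / 0.178224 ≈ 0.804

Now condition on the additional information:
P(traffic spike | newsletter send) = 0.32·0.53 + 0.51·0.47 = 0.169600 + 0.239700 = 0.409300
Of this, 0.239700 comes from 0.51·0.47 (the viral social-media post=true cases).
Hence the posterior is 0.239700/0.409300 ≈ 0.586.
Conditioning on newsletter send lowers the posterior on viral social-media post: the classic explaining-away effect in a common-effect structure.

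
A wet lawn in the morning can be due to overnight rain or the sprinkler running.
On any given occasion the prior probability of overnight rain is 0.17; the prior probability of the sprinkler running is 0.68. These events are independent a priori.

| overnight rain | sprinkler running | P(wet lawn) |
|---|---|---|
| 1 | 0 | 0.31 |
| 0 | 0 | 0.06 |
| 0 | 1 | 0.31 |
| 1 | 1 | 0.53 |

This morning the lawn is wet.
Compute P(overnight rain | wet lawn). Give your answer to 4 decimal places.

P(overnight rain | wet lawn) ≈ 0.2904

Weight on overnight rain=true, given the evidence: 0.016864 + 0.061268 = 0.078132
Normalizer over all consistent configurations: 0.06·0.83·0.32 + 0.31·0.83·0.68 + 0.31·0.17·0.32 + 0.53·0.17·0.68 = 0.269032
Posterior = 0.078132 / 0.269032 ≈ 0.2904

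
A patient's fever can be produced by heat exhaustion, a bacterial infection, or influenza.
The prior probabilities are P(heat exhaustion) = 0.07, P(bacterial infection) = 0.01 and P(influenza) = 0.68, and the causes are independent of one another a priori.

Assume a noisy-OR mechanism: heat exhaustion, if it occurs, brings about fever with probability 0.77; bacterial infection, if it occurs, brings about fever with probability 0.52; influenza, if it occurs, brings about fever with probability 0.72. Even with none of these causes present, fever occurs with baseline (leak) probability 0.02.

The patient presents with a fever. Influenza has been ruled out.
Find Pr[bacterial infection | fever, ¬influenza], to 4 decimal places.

Pr[bacterial infection | fever, ¬influenza] ≈ 0.0715

Under noisy-OR, P(fever | causes) = 1 − (1−0.02)·∏(1−qᵢ) over the active causes.
Numerator (weight on configurations with bacterial infection): 0.004925 + 0.000624 = 0.005549
Normalizer over all consistent configurations: 0.02*0.93*0.99 + 0.5296*0.93*0.01 + 0.7746*0.07*0.99 + 0.891808*0.07*0.01 = 0.077643
P(bacterial infection | fever, ¬influenza) = 0.005549/0.077643 ≈ 0.0715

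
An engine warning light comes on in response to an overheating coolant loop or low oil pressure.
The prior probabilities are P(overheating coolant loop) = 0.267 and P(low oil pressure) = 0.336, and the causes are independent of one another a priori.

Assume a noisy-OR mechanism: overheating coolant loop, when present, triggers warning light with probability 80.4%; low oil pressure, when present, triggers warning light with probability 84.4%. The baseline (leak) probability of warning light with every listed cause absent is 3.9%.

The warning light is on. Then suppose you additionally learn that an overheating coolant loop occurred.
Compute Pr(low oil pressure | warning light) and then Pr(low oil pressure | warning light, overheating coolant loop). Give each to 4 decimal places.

Under noisy-OR, P(warning light | causes) = 1 − (1−0.039)·∏(1−qᵢ) over the active causes.
For the numerator, keep only low oil pressure=true terms: 0.209365 + 0.087076 = 0.296441
The normalizing constant is 0.039*0.733*0.664 + 0.850084*0.733*0.336 + 0.811644*0.267*0.664 + 0.970616*0.267*0.336 = 0.459318
Posterior = 0.296441 / 0.459318 ≈ 0.6454

With the extra evidence:
By total probability over both values of low oil pressure:
  P(warning light | overheating coolant loop) = 0.811644*0.664 + 0.970616*0.336
        = 0.538932 + 0.326127 = 0.865059
Keeping only the low oil pressure-present terms gives 0.326127, so
  P(low oil pressure | warning light, overheating coolant loop) = 0.326127 / 0.865059 ≈ 0.3770
This is intercausal reasoning (explaining away): once overheating coolant loop accounts for the warning light, low oil pressure becomes less likely.

Pr(low oil pressure | warning light) ≈ 0.6454; Pr(low oil pressure | warning light, overheating coolant loop) ≈ 0.3770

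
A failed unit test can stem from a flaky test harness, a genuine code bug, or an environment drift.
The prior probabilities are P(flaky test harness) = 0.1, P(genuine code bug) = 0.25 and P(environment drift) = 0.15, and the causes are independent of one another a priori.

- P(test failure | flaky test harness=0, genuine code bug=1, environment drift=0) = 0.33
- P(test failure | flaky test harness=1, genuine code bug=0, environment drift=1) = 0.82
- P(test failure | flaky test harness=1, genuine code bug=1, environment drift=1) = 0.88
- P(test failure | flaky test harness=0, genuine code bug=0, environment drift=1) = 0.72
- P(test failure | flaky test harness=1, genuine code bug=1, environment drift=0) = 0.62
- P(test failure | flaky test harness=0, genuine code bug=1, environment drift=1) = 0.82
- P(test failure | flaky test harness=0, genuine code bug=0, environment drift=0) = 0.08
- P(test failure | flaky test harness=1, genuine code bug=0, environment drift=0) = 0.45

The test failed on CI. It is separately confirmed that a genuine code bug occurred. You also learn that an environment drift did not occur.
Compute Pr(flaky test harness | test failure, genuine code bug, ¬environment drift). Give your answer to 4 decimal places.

Pr(flaky test harness | test failure, genuine code bug, ¬environment drift) ≈ 0.1727

For the numerator, keep only flaky test harness=true terms: 0.62*0.1 = 0.062000
Normalizer over all consistent configurations: 0.33*0.9 + 0.62*0.1 = 0.359000
P(flaky test harness | test failure, genuine code bug, ¬environment drift) = 0.062000/0.359000 ≈ 0.1727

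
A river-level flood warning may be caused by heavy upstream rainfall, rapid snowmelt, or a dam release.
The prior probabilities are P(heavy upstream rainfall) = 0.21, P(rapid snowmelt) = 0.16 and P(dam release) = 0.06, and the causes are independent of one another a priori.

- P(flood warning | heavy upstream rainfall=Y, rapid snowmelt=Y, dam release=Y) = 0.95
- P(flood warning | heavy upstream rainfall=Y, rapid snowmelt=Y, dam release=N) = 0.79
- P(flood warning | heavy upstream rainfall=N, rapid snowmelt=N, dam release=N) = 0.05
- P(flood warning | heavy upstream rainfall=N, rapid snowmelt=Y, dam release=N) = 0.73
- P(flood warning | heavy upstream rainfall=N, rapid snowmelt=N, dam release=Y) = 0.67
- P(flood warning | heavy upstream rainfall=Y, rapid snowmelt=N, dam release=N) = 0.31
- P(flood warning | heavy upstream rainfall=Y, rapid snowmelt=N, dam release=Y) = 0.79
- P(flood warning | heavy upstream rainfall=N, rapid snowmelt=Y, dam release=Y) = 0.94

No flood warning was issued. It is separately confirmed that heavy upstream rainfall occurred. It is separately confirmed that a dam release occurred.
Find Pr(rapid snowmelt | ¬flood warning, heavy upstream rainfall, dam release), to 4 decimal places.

Numerator (weight on configurations with rapid snowmelt): 0.05×0.16 = 0.008000
Normalizer over all consistent configurations: 0.21×0.84 + 0.05×0.16 = 0.184400
Posterior = 0.008000 / 0.184400 ≈ 0.0434

Pr(rapid snowmelt | ¬flood warning, heavy upstream rainfall, dam release) ≈ 0.0434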